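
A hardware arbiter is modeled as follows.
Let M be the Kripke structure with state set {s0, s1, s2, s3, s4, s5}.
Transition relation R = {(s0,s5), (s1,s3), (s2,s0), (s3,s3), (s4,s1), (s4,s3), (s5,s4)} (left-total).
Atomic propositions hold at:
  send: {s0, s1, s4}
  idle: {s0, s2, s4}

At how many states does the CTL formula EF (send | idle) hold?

Sat(send | idle) = {s0, s1, s2, s4}
EF (send | idle): least fixpoint, start Z0 = {s0, s1, s2, s4}, add states with some successor in Z. Z1 = {s0, s1, s2, s4, s5}; fixed.
Sat(EF (send | idle)) = {s0, s1, s2, s4, s5}
|Sat(EF (send | idle))| = |{s0, s1, s2, s4, s5}| = 5.

5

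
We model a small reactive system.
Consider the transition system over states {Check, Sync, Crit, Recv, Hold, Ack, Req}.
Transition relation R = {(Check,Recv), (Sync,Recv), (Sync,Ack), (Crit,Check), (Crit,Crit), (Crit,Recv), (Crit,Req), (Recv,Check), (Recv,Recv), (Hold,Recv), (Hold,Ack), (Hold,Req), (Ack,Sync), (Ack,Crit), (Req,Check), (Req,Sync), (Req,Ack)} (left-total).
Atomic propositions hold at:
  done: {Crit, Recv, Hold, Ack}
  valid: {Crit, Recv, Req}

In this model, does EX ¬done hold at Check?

No

Sat(¬done) = {Check, Sync, Req}
Sat(EX ¬done) = {s : some successor in {Check, Sync, Req}} = {Crit, Recv, Hold, Ack, Req}
Check ∉ Sat(EX ¬done) = {Crit, Recv, Hold, Ack, Req}, so the formula does not hold at Check.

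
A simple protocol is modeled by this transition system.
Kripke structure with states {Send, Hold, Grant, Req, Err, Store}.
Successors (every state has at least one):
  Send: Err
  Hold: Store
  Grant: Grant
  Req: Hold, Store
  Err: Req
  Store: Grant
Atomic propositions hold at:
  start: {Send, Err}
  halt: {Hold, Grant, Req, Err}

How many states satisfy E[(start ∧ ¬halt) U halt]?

5

Sat(¬halt) = {Send, Store}
Sat(start ∧ ¬halt) = {Send}
E[(start ∧ ¬halt) U halt]: least fixpoint, start Z0 = Sat(halt) = {Hold, Grant, Req, Err}, add states in Sat(start ∧ ¬halt) with some successor in Z. Z1 = {Send, Hold, Grant, Req, Err}; fixed.
Sat(E[(start ∧ ¬halt) U halt]) = {Send, Hold, Grant, Req, Err}
|Sat(E[(start ∧ ¬halt) U halt])| = |{Send, Hold, Grant, Req, Err}| = 5.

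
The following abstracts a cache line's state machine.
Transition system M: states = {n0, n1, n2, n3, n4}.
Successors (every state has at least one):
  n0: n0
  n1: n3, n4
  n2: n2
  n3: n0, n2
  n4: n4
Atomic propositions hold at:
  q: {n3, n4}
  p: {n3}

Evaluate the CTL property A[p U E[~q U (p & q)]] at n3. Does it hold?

Sat(~q) = {n0, n1, n2}
Sat(p & q) = {n3}
E[~q U (p & q)]: least fixpoint, start Z0 = Sat((p & q)) = {n3}, add states in Sat(~q) with some successor in Z. Z1 = {n1, n3}; fixed.
Sat(E[~q U (p & q)]) = {n1, n3}
A[p U E[~q U (p & q)]]: least fixpoint, start Z0 = Sat(E[~q U (p & q)]) = {n1, n3}, add states in Sat(p) with every successor in Z. Already a fixed point.
Sat(A[p U E[~q U (p & q)]]) = {n1, n3}
n3 ∈ Sat(A[p U E[~q U (p & q)]]) = {n1, n3}, so the formula holds at n3.

Yes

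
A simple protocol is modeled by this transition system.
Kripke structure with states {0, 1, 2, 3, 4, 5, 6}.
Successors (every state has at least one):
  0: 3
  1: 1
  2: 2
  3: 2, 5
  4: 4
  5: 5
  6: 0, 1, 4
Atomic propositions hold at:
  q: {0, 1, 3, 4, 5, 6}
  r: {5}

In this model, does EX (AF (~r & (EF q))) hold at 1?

Yes

Sat(~r) = {0, 1, 2, 3, 4, 6}
EF q: least fixpoint, start Z0 = {0, 1, 3, 4, 5, 6}, add states with some successor in Z. Already a fixed point.
Sat(EF q) = {0, 1, 3, 4, 5, 6}
Sat(~r & (EF q)) = {0, 1, 3, 4, 6}
AF (~r & (EF q)): least fixpoint, start Z0 = {0, 1, 3, 4, 6}, add states with every successor in Z. Already a fixed point.
Sat(AF (~r & (EF q))) = {0, 1, 3, 4, 6}
Sat(EX (AF (~r & (EF q)))) = {s : some successor in {0, 1, 3, 4, 6}} = {0, 1, 4, 6}
1 ∈ Sat(EX (AF (~r & (EF q)))) = {0, 1, 4, 6}, so the formula holds at 1.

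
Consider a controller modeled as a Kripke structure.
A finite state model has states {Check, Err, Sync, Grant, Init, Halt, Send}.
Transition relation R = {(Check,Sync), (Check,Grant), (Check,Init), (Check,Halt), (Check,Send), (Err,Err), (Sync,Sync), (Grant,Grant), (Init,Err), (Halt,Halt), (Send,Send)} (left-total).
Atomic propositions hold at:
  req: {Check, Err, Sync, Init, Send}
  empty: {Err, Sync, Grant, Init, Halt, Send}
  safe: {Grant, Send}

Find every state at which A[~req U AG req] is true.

{Err, Sync, Init, Send}

Sat(~req) = {Grant, Halt}
AG req: greatest fixpoint, start Z0 = {Check, Err, Sync, Init, Send}, keep only states in Sat with every successor in Z. Z1 = {Err, Sync, Init, Send}; fixed.
Sat(AG req) = {Err, Sync, Init, Send}
A[~req U AG req]: least fixpoint, start Z0 = Sat(AG req) = {Err, Sync, Init, Send}, add states in Sat(~req) with every successor in Z. Already a fixed point.
Sat(A[~req U AG req]) = {Err, Sync, Init, Send}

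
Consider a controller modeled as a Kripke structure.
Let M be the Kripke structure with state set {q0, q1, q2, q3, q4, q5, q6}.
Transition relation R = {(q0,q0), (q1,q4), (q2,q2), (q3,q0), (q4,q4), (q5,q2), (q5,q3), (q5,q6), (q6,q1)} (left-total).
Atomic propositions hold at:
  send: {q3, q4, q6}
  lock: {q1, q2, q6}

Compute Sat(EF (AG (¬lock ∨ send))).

Sat(¬lock) = {q0, q3, q4, q5}
Sat(¬lock ∨ send) = {q0, q3, q4, q5, q6}
AG (¬lock ∨ send): greatest fixpoint, start Z0 = {q0, q3, q4, q5, q6}, keep only states in Sat with every successor in Z. Z1 = {q0, q3, q4}; fixed.
Sat(AG (¬lock ∨ send)) = {q0, q3, q4}
EF (AG (¬lock ∨ send)): least fixpoint, start Z0 = {q0, q3, q4}, add states with some successor in Z. Z1 = {q0, q1, q3, q4, q5}; Z2 = {q0, q1, q3, q4, q5, q6}; fixed.
Sat(EF (AG (¬lock ∨ send))) = {q0, q1, q3, q4, q5, q6}

{q0, q1, q3, q4, q5, q6}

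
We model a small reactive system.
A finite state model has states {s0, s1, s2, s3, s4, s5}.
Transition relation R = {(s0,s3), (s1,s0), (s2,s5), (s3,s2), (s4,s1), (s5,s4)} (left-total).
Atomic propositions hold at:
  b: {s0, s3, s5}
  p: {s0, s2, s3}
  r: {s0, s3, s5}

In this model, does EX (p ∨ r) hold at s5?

No

Sat(p ∨ r) = {s0, s2, s3, s5}
Sat(EX (p ∨ r)) = {s : some successor in {s0, s2, s3, s5}} = {s0, s1, s2, s3}
s5 ∉ Sat(EX (p ∨ r)) = {s0, s1, s2, s3}, so the formula does not hold at s5.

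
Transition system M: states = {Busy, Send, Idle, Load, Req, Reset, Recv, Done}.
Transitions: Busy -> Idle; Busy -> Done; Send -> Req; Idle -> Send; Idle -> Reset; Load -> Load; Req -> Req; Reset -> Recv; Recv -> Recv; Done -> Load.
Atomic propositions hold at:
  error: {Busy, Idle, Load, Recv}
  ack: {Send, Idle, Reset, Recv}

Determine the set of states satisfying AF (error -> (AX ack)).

Sat(AX ack) = {s : every successor in {Send, Idle, Reset, Recv}} = {Idle, Reset, Recv}
Sat(error -> (AX ack)) = {Send, Idle, Req, Reset, Recv, Done}
AF (error -> (AX ack)): least fixpoint, start Z0 = {Send, Idle, Req, Reset, Recv, Done}, add states with every successor in Z. Z1 = {Busy, Send, Idle, Req, Reset, Recv, Done}; fixed.
Sat(AF (error -> (AX ack))) = {Busy, Send, Idle, Req, Reset, Recv, Done}

{Busy, Send, Idle, Req, Reset, Recv, Done}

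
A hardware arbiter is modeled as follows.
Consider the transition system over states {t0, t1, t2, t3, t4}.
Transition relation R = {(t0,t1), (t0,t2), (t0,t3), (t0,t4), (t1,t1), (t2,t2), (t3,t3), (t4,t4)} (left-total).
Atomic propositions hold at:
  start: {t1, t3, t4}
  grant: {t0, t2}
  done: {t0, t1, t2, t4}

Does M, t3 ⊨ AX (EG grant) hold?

EG grant: greatest fixpoint, start Z0 = {t0, t2}, keep only states in Sat with some successor in Z. Already a fixed point.
Sat(EG grant) = {t0, t2}
Sat(AX (EG grant)) = {s : every successor in {t0, t2}} = {t2}
t3 ∉ Sat(AX (EG grant)) = {t2}, so the formula does not hold at t3.

No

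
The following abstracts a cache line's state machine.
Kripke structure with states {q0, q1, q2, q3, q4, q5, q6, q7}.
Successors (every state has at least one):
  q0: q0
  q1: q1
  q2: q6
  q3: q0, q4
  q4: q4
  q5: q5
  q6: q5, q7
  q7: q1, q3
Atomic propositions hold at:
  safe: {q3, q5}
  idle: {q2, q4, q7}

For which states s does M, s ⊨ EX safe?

{q5, q6, q7}

Sat(EX safe) = {s : some successor in {q3, q5}} = {q5, q6, q7}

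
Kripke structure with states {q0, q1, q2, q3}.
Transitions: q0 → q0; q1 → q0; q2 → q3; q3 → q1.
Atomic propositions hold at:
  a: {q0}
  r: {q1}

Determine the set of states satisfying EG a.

{q0}

EG a: greatest fixpoint, start Z0 = {q0}, keep only states in Sat with some successor in Z. Already a fixed point.
Sat(EG a) = {q0}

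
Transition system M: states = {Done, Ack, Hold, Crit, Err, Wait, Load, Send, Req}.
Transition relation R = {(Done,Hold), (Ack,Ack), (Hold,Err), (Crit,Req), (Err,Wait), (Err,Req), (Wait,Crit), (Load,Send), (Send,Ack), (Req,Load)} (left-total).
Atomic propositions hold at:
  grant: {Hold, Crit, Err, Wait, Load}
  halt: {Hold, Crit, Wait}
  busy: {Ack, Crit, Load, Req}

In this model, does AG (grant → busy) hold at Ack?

Yes

Sat(grant → busy) = {Done, Ack, Crit, Load, Send, Req}
AG (grant → busy): greatest fixpoint, start Z0 = {Done, Ack, Crit, Load, Send, Req}, keep only states in Sat with every successor in Z. Z1 = {Ack, Crit, Load, Send, Req}; fixed.
Sat(AG (grant → busy)) = {Ack, Crit, Load, Send, Req}
Ack ∈ Sat(AG (grant → busy)) = {Ack, Crit, Load, Send, Req}, so the formula holds at Ack.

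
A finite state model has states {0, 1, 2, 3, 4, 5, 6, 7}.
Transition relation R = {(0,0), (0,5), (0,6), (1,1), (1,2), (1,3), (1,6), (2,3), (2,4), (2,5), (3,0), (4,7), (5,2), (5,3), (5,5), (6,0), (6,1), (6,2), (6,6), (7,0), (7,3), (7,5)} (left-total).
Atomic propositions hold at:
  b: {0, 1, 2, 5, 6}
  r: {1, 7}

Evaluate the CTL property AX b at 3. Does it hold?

Yes

Sat(AX b) = {s : every successor in {0, 1, 2, 5, 6}} = {0, 3, 6}
3 ∈ Sat(AX b) = {0, 3, 6}, so the formula holds at 3.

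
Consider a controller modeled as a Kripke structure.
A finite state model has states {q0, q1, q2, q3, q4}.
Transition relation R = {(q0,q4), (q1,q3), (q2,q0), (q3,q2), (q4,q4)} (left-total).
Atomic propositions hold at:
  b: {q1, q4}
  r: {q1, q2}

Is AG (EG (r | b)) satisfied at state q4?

Yes

Sat(r | b) = {q1, q2, q4}
EG (r | b): greatest fixpoint, start Z0 = {q1, q2, q4}, keep only states in Sat with some successor in Z. Z1 = {q4}; fixed.
Sat(EG (r | b)) = {q4}
AG (EG (r | b)): greatest fixpoint, start Z0 = {q4}, keep only states in Sat with every successor in Z. Already a fixed point.
Sat(AG (EG (r | b))) = {q4}
q4 ∈ Sat(AG (EG (r | b))) = {q4}, so the formula holds at q4.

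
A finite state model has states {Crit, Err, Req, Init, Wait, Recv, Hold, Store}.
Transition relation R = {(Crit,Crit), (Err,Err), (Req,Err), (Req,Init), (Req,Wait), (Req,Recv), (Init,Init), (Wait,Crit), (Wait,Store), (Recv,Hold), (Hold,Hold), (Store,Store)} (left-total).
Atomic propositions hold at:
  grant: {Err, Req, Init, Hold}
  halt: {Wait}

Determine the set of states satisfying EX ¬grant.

Sat(¬grant) = {Crit, Wait, Recv, Store}
Sat(EX ¬grant) = {s : some successor in {Crit, Wait, Recv, Store}} = {Crit, Req, Wait, Store}

{Crit, Req, Wait, Store}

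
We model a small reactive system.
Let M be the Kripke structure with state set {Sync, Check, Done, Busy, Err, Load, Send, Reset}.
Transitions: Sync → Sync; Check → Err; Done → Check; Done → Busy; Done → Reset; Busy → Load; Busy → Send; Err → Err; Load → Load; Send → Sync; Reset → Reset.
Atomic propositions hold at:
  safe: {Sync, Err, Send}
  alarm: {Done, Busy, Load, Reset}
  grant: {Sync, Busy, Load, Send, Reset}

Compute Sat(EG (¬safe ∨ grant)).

Sat(¬safe) = {Check, Done, Busy, Load, Reset}
Sat(¬safe ∨ grant) = {Sync, Check, Done, Busy, Load, Send, Reset}
EG (¬safe ∨ grant): greatest fixpoint, start Z0 = {Sync, Check, Done, Busy, Load, Send, Reset}, keep only states in Sat with some successor in Z. Z1 = {Sync, Done, Busy, Load, Send, Reset}; fixed.
Sat(EG (¬safe ∨ grant)) = {Sync, Done, Busy, Load, Send, Reset}

{Sync, Done, Busy, Load, Send, Reset}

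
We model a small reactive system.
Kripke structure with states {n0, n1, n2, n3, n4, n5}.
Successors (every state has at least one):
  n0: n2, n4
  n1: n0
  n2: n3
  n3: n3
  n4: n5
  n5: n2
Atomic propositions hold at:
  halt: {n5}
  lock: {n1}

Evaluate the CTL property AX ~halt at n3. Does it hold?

Yes

Sat(~halt) = {n0, n1, n2, n3, n4}
Sat(AX ~halt) = {s : every successor in {n0, n1, n2, n3, n4}} = {n0, n1, n2, n3, n5}
n3 ∈ Sat(AX ~halt) = {n0, n1, n2, n3, n5}, so the formula holds at n3.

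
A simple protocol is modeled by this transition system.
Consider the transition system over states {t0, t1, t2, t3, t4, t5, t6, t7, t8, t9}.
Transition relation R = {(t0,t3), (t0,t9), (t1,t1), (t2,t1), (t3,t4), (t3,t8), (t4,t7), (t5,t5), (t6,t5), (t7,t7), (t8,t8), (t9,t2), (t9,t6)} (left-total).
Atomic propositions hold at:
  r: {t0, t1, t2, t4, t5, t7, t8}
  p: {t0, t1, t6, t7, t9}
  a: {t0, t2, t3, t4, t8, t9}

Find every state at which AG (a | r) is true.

Sat(a | r) = {t0, t1, t2, t3, t4, t5, t7, t8, t9}
AG (a | r): greatest fixpoint, start Z0 = {t0, t1, t2, t3, t4, t5, t7, t8, t9}, keep only states in Sat with every successor in Z. Z1 = {t0, t1, t2, t3, t4, t5, t7, t8}; Z2 = {t1, t2, t3, t4, t5, t7, t8}; fixed.
Sat(AG (a | r)) = {t1, t2, t3, t4, t5, t7, t8}

{t1, t2, t3, t4, t5, t7, t8}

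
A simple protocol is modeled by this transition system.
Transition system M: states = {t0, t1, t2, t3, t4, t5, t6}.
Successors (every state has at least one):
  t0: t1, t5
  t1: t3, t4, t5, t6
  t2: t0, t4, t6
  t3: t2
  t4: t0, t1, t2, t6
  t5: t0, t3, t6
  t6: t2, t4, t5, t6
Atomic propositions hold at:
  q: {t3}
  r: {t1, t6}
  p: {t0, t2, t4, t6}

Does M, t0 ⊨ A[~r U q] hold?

Sat(~r) = {t0, t2, t3, t4, t5}
A[~r U q]: least fixpoint, start Z0 = Sat(q) = {t3}, add states in Sat(~r) with every successor in Z. Already a fixed point.
Sat(A[~r U q]) = {t3}
t0 ∉ Sat(A[~r U q]) = {t3}, so the formula does not hold at t0.

No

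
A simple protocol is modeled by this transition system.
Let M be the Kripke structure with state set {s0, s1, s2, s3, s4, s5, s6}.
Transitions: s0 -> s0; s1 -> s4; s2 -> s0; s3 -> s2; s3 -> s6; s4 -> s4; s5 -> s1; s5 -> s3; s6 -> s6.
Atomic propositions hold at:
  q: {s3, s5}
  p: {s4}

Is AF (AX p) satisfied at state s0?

Sat(AX p) = {s : every successor in {s4}} = {s1, s4}
AF (AX p): least fixpoint, start Z0 = {s1, s4}, add states with every successor in Z. Already a fixed point.
Sat(AF (AX p)) = {s1, s4}
s0 ∉ Sat(AF (AX p)) = {s1, s4}, so the formula does not hold at s0.

No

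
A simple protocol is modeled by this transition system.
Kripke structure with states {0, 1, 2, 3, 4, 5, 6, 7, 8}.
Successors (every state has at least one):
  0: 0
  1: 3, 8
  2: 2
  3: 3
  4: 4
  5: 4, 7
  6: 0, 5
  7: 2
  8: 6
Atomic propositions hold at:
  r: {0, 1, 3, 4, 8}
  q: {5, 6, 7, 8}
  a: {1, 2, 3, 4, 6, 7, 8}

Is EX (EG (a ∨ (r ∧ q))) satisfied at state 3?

Yes

Sat(r ∧ q) = {8}
Sat(a ∨ (r ∧ q)) = {1, 2, 3, 4, 6, 7, 8}
EG (a ∨ (r ∧ q)): greatest fixpoint, start Z0 = {1, 2, 3, 4, 6, 7, 8}, keep only states in Sat with some successor in Z. Z1 = {1, 2, 3, 4, 7, 8}; Z2 = {1, 2, 3, 4, 7}; fixed.
Sat(EG (a ∨ (r ∧ q))) = {1, 2, 3, 4, 7}
Sat(EX (EG (a ∨ (r ∧ q)))) = {s : some successor in {1, 2, 3, 4, 7}} = {1, 2, 3, 4, 5, 7}
3 ∈ Sat(EX (EG (a ∨ (r ∧ q)))) = {1, 2, 3, 4, 5, 7}, so the formula holds at 3.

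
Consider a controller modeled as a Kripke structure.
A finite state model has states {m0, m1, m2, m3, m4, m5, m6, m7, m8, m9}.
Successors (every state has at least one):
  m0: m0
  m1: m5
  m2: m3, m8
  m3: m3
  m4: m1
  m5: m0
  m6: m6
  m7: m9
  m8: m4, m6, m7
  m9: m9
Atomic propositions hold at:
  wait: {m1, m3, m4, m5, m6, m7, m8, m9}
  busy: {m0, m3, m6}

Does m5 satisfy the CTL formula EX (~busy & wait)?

No

Sat(~busy) = {m1, m2, m4, m5, m7, m8, m9}
Sat(~busy & wait) = {m1, m4, m5, m7, m8, m9}
Sat(EX (~busy & wait)) = {s : some successor in {m1, m4, m5, m7, m8, m9}} = {m1, m2, m4, m7, m8, m9}
m5 ∉ Sat(EX (~busy & wait)) = {m1, m2, m4, m7, m8, m9}, so the formula does not hold at m5.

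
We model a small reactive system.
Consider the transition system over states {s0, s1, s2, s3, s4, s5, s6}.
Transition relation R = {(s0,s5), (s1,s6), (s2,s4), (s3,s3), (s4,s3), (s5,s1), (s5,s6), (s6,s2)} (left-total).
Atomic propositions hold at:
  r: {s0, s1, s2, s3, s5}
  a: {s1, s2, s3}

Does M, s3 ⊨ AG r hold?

Yes

AG r: greatest fixpoint, start Z0 = {s0, s1, s2, s3, s5}, keep only states in Sat with every successor in Z. Z1 = {s0, s3}; Z2 = {s3}; fixed.
Sat(AG r) = {s3}
s3 ∈ Sat(AG r) = {s3}, so the formula holds at s3.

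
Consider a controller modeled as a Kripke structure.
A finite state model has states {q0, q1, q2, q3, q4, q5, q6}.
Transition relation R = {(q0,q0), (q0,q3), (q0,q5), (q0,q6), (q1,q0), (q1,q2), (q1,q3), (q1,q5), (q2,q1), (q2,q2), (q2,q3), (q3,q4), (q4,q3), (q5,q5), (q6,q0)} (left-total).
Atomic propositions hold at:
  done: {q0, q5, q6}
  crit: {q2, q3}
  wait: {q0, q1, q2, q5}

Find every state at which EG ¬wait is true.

Sat(¬wait) = {q3, q4, q6}
EG ¬wait: greatest fixpoint, start Z0 = {q3, q4, q6}, keep only states in Sat with some successor in Z. Z1 = {q3, q4}; fixed.
Sat(EG ¬wait) = {q3, q4}

{q3, q4}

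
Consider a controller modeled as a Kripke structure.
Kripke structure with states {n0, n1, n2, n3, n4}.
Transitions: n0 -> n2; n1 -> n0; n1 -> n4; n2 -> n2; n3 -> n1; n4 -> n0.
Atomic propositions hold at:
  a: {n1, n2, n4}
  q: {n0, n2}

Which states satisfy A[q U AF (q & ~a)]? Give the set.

{n0, n1, n3, n4}

Sat(~a) = {n0, n3}
Sat(q & ~a) = {n0}
AF (q & ~a): least fixpoint, start Z0 = {n0}, add states with every successor in Z. Z1 = {n0, n4}; Z2 = {n0, n1, n4}; Z3 = {n0, n1, n3, n4}; fixed.
Sat(AF (q & ~a)) = {n0, n1, n3, n4}
A[q U AF (q & ~a)]: least fixpoint, start Z0 = Sat(AF (q & ~a)) = {n0, n1, n3, n4}, add states in Sat(q) with every successor in Z. Already a fixed point.
Sat(A[q U AF (q & ~a)]) = {n0, n1, n3, n4}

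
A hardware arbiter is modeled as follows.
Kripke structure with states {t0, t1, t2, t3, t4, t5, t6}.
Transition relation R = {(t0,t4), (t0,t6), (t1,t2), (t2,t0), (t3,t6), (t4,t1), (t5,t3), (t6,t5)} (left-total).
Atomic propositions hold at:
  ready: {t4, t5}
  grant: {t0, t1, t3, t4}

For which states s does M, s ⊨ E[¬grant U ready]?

Sat(¬grant) = {t2, t5, t6}
E[¬grant U ready]: least fixpoint, start Z0 = Sat(ready) = {t4, t5}, add states in Sat(¬grant) with some successor in Z. Z1 = {t4, t5, t6}; fixed.
Sat(E[¬grant U ready]) = {t4, t5, t6}

{t4, t5, t6}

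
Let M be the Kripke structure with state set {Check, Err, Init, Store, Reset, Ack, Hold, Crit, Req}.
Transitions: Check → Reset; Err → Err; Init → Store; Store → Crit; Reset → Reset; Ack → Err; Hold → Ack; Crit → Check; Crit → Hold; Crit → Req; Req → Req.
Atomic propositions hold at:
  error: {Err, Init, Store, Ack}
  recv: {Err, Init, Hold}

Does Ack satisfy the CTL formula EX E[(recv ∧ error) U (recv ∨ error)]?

Yes

Sat(recv ∧ error) = {Err, Init}
Sat(recv ∨ error) = {Err, Init, Store, Ack, Hold}
E[(recv ∧ error) U (recv ∨ error)]: least fixpoint, start Z0 = Sat((recv ∨ error)) = {Err, Init, Store, Ack, Hold}, add states in Sat(recv ∧ error) with some successor in Z. Already a fixed point.
Sat(E[(recv ∧ error) U (recv ∨ error)]) = {Err, Init, Store, Ack, Hold}
Sat(EX E[(recv ∧ error) U (recv ∨ error)]) = {s : some successor in {Err, Init, Store, Ack, Hold}} = {Err, Init, Ack, Hold, Crit}
Ack ∈ Sat(EX E[(recv ∧ error) U (recv ∨ error)]) = {Err, Init, Ack, Hold, Crit}, so the formula holds at Ack.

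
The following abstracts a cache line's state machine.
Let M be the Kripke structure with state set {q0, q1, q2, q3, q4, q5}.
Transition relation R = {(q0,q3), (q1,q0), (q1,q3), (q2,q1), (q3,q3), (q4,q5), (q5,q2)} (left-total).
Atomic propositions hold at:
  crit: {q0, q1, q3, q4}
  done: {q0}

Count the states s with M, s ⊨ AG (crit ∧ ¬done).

Sat(¬done) = {q1, q2, q3, q4, q5}
Sat(crit ∧ ¬done) = {q1, q3, q4}
AG (crit ∧ ¬done): greatest fixpoint, start Z0 = {q1, q3, q4}, keep only states in Sat with every successor in Z. Z1 = {q3}; fixed.
Sat(AG (crit ∧ ¬done)) = {q3}
|Sat(AG (crit ∧ ¬done))| = |{q3}| = 1.

1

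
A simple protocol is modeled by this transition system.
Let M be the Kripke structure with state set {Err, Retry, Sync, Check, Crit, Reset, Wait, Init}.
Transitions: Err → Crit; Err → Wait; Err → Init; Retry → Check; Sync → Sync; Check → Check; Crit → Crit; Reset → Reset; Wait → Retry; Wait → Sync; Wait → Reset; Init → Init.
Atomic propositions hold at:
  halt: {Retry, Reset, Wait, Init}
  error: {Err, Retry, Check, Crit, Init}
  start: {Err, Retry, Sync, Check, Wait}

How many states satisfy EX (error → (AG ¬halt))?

Sat(¬halt) = {Err, Sync, Check, Crit}
AG ¬halt: greatest fixpoint, start Z0 = {Err, Sync, Check, Crit}, keep only states in Sat with every successor in Z. Z1 = {Sync, Check, Crit}; fixed.
Sat(AG ¬halt) = {Sync, Check, Crit}
Sat(error → (AG ¬halt)) = {Sync, Check, Crit, Reset, Wait}
Sat(EX (error → (AG ¬halt))) = {s : some successor in {Sync, Check, Crit, Reset, Wait}} = {Err, Retry, Sync, Check, Crit, Reset, Wait}
|Sat(EX (error → (AG ¬halt)))| = |{Err, Retry, Sync, Check, Crit, Reset, Wait}| = 7.

7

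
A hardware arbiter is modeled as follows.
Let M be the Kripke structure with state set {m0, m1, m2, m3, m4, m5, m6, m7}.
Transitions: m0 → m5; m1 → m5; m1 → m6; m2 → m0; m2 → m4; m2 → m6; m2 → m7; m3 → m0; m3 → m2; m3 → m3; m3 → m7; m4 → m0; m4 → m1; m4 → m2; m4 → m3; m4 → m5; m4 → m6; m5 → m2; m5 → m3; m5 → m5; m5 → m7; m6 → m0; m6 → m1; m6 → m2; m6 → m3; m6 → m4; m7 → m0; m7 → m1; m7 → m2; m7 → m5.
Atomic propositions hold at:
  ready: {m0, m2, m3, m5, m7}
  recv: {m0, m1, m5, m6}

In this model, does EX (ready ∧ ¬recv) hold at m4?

Sat(¬recv) = {m2, m3, m4, m7}
Sat(ready ∧ ¬recv) = {m2, m3, m7}
Sat(EX (ready ∧ ¬recv)) = {s : some successor in {m2, m3, m7}} = {m2, m3, m4, m5, m6, m7}
m4 ∈ Sat(EX (ready ∧ ¬recv)) = {m2, m3, m4, m5, m6, m7}, so the formula holds at m4.

Yes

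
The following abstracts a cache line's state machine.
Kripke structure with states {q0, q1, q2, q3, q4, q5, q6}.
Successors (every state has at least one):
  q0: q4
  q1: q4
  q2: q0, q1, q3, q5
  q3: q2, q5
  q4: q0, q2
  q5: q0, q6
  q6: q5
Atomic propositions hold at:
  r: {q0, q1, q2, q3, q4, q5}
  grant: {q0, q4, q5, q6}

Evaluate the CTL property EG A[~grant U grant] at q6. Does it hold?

Yes

Sat(~grant) = {q1, q2, q3}
A[~grant U grant]: least fixpoint, start Z0 = Sat(grant) = {q0, q4, q5, q6}, add states in Sat(~grant) with every successor in Z. Z1 = {q0, q1, q4, q5, q6}; fixed.
Sat(A[~grant U grant]) = {q0, q1, q4, q5, q6}
EG A[~grant U grant]: greatest fixpoint, start Z0 = {q0, q1, q4, q5, q6}, keep only states in Sat with some successor in Z. Already a fixed point.
Sat(EG A[~grant U grant]) = {q0, q1, q4, q5, q6}
q6 ∈ Sat(EG A[~grant U grant]) = {q0, q1, q4, q5, q6}, so the formula holds at q6.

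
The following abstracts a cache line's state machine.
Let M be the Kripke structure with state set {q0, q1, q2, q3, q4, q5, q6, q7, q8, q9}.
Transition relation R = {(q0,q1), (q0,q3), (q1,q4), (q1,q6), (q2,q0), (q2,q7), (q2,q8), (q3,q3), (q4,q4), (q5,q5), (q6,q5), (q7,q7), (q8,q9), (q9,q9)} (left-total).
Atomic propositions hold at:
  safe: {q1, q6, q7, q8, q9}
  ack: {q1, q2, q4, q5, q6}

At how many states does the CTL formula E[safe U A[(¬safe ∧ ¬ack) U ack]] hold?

5

Sat(¬safe) = {q0, q2, q3, q4, q5}
Sat(¬ack) = {q0, q3, q7, q8, q9}
Sat(¬safe ∧ ¬ack) = {q0, q3}
A[(¬safe ∧ ¬ack) U ack]: least fixpoint, start Z0 = Sat(ack) = {q1, q2, q4, q5, q6}, add states in Sat(¬safe ∧ ¬ack) with every successor in Z. Already a fixed point.
Sat(A[(¬safe ∧ ¬ack) U ack]) = {q1, q2, q4, q5, q6}
E[safe U A[(¬safe ∧ ¬ack) U ack]]: least fixpoint, start Z0 = Sat(A[(¬safe ∧ ¬ack) U ack]) = {q1, q2, q4, q5, q6}, add states in Sat(safe) with some successor in Z. Already a fixed point.
Sat(E[safe U A[(¬safe ∧ ¬ack) U ack]]) = {q1, q2, q4, q5, q6}
|Sat(E[safe U A[(¬safe ∧ ¬ack) U ack]])| = |{q1, q2, q4, q5, q6}| = 5.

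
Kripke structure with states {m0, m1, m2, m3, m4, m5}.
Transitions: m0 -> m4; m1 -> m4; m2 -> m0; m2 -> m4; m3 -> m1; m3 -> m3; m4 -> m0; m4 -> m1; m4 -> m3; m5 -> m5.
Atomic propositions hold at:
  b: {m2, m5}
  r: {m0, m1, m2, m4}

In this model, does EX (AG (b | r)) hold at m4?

No

Sat(b | r) = {m0, m1, m2, m4, m5}
AG (b | r): greatest fixpoint, start Z0 = {m0, m1, m2, m4, m5}, keep only states in Sat with every successor in Z. Z1 = {m0, m1, m2, m5}; Z2 = {m5}; fixed.
Sat(AG (b | r)) = {m5}
Sat(EX (AG (b | r))) = {s : some successor in {m5}} = {m5}
m4 ∉ Sat(EX (AG (b | r))) = {m5}, so the formula does not hold at m4.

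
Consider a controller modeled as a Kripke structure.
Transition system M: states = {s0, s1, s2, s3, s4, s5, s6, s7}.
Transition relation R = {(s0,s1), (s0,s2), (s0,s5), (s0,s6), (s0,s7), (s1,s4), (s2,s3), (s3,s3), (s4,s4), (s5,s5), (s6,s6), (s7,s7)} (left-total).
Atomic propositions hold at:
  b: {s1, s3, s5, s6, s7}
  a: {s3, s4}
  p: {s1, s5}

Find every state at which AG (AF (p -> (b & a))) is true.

Sat(b & a) = {s3}
Sat(p -> (b & a)) = {s0, s2, s3, s4, s6, s7}
AF (p -> (b & a)): least fixpoint, start Z0 = {s0, s2, s3, s4, s6, s7}, add states with every successor in Z. Z1 = {s0, s1, s2, s3, s4, s6, s7}; fixed.
Sat(AF (p -> (b & a))) = {s0, s1, s2, s3, s4, s6, s7}
AG (AF (p -> (b & a))): greatest fixpoint, start Z0 = {s0, s1, s2, s3, s4, s6, s7}, keep only states in Sat with every successor in Z. Z1 = {s1, s2, s3, s4, s6, s7}; fixed.
Sat(AG (AF (p -> (b & a)))) = {s1, s2, s3, s4, s6, s7}

{s1, s2, s3, s4, s6, s7}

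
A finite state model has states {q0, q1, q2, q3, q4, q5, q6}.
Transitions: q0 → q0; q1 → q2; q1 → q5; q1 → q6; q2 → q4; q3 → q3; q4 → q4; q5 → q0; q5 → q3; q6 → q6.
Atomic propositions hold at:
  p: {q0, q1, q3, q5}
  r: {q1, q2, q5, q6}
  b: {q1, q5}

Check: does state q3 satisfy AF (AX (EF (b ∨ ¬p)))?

Sat(¬p) = {q2, q4, q6}
Sat(b ∨ ¬p) = {q1, q2, q4, q5, q6}
EF (b ∨ ¬p): least fixpoint, start Z0 = {q1, q2, q4, q5, q6}, add states with some successor in Z. Already a fixed point.
Sat(EF (b ∨ ¬p)) = {q1, q2, q4, q5, q6}
Sat(AX (EF (b ∨ ¬p))) = {s : every successor in {q1, q2, q4, q5, q6}} = {q1, q2, q4, q6}
AF (AX (EF (b ∨ ¬p))): least fixpoint, start Z0 = {q1, q2, q4, q6}, add states with every successor in Z. Already a fixed point.
Sat(AF (AX (EF (b ∨ ¬p)))) = {q1, q2, q4, q6}
q3 ∉ Sat(AF (AX (EF (b ∨ ¬p)))) = {q1, q2, q4, q6}, so the formula does not hold at q3.

No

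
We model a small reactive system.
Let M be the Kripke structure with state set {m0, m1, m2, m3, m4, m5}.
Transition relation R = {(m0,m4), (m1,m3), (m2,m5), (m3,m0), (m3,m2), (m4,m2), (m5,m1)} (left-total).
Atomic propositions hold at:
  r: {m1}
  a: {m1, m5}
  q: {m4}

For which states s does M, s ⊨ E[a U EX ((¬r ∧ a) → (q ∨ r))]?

{m0, m1, m3, m4, m5}

Sat(¬r) = {m0, m2, m3, m4, m5}
Sat(¬r ∧ a) = {m5}
Sat(q ∨ r) = {m1, m4}
Sat((¬r ∧ a) → (q ∨ r)) = {m0, m1, m2, m3, m4}
Sat(EX ((¬r ∧ a) → (q ∨ r))) = {s : some successor in {m0, m1, m2, m3, m4}} = {m0, m1, m3, m4, m5}
E[a U EX ((¬r ∧ a) → (q ∨ r))]: least fixpoint, start Z0 = Sat(EX ((¬r ∧ a) → (q ∨ r))) = {m0, m1, m3, m4, m5}, add states in Sat(a) with some successor in Z. Already a fixed point.
Sat(E[a U EX ((¬r ∧ a) → (q ∨ r))]) = {m0, m1, m3, m4, m5}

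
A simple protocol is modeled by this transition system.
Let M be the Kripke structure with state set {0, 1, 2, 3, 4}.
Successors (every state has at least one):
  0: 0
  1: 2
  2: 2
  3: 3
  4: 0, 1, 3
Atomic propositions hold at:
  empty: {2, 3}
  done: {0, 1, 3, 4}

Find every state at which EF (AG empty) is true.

AG empty: greatest fixpoint, start Z0 = {2, 3}, keep only states in Sat with every successor in Z. Already a fixed point.
Sat(AG empty) = {2, 3}
EF (AG empty): least fixpoint, start Z0 = {2, 3}, add states with some successor in Z. Z1 = {1, 2, 3, 4}; fixed.
Sat(EF (AG empty)) = {1, 2, 3, 4}

{1, 2, 3, 4}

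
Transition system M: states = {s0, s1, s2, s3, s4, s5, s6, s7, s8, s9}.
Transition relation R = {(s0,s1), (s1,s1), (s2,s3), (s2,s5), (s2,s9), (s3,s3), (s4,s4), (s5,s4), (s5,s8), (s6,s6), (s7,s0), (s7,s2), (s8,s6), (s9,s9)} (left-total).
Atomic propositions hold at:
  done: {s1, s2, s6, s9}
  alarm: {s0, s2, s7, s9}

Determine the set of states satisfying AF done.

AF done: least fixpoint, start Z0 = {s1, s2, s6, s9}, add states with every successor in Z. Z1 = {s0, s1, s2, s6, s8, s9}; Z2 = {s0, s1, s2, s6, s7, s8, s9}; fixed.
Sat(AF done) = {s0, s1, s2, s6, s7, s8, s9}

{s0, s1, s2, s6, s7, s8, s9}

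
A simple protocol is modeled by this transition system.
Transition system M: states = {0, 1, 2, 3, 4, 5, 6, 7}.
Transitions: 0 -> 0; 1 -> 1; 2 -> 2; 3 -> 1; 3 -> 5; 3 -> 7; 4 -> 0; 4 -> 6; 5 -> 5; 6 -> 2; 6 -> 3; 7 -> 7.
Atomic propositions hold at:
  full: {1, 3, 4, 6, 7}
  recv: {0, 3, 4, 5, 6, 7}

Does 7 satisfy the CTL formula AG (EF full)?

EF full: least fixpoint, start Z0 = {1, 3, 4, 6, 7}, add states with some successor in Z. Already a fixed point.
Sat(EF full) = {1, 3, 4, 6, 7}
AG (EF full): greatest fixpoint, start Z0 = {1, 3, 4, 6, 7}, keep only states in Sat with every successor in Z. Z1 = {1, 7}; fixed.
Sat(AG (EF full)) = {1, 7}
7 ∈ Sat(AG (EF full)) = {1, 7}, so the formula holds at 7.

Yes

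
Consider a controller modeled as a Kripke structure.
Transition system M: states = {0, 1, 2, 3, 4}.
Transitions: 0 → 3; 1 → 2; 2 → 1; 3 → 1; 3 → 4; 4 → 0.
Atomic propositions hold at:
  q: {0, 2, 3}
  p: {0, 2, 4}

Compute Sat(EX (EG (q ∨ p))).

{0, 3, 4}

Sat(q ∨ p) = {0, 2, 3, 4}
EG (q ∨ p): greatest fixpoint, start Z0 = {0, 2, 3, 4}, keep only states in Sat with some successor in Z. Z1 = {0, 3, 4}; fixed.
Sat(EG (q ∨ p)) = {0, 3, 4}
Sat(EX (EG (q ∨ p))) = {s : some successor in {0, 3, 4}} = {0, 3, 4}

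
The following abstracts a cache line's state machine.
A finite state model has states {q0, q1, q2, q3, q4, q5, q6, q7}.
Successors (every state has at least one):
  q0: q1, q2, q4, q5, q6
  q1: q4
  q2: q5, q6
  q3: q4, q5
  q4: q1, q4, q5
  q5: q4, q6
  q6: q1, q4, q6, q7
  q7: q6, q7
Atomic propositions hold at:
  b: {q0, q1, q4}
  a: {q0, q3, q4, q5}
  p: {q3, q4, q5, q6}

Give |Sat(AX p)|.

Sat(AX p) = {s : every successor in {q3, q4, q5, q6}} = {q1, q2, q3, q5}
|Sat(AX p)| = |{q1, q2, q3, q5}| = 4.

4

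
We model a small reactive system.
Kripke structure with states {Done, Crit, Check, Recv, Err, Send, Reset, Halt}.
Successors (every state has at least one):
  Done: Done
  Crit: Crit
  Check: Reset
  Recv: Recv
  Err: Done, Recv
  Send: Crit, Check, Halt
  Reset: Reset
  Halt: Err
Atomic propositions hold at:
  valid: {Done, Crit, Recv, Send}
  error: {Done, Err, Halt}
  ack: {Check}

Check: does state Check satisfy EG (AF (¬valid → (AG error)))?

No

Sat(¬valid) = {Check, Err, Reset, Halt}
AG error: greatest fixpoint, start Z0 = {Done, Err, Halt}, keep only states in Sat with every successor in Z. Z1 = {Done, Halt}; Z2 = {Done}; fixed.
Sat(AG error) = {Done}
Sat(¬valid → (AG error)) = {Done, Crit, Recv, Send}
AF (¬valid → (AG error)): least fixpoint, start Z0 = {Done, Crit, Recv, Send}, add states with every successor in Z. Z1 = {Done, Crit, Recv, Err, Send}; Z2 = {Done, Crit, Recv, Err, Send, Halt}; fixed.
Sat(AF (¬valid → (AG error))) = {Done, Crit, Recv, Err, Send, Halt}
EG (AF (¬valid → (AG error))): greatest fixpoint, start Z0 = {Done, Crit, Recv, Err, Send, Halt}, keep only states in Sat with some successor in Z. Already a fixed point.
Sat(EG (AF (¬valid → (AG error)))) = {Done, Crit, Recv, Err, Send, Halt}
Check ∉ Sat(EG (AF (¬valid → (AG error)))) = {Done, Crit, Recv, Err, Send, Halt}, so the formula does not hold at Check.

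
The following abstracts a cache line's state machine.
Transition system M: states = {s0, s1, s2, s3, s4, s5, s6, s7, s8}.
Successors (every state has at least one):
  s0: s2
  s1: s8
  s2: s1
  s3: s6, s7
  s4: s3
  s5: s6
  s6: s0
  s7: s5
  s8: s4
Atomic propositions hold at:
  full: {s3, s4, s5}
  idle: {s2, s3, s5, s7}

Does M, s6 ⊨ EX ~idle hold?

Yes

Sat(~idle) = {s0, s1, s4, s6, s8}
Sat(EX ~idle) = {s : some successor in {s0, s1, s4, s6, s8}} = {s1, s2, s3, s5, s6, s8}
s6 ∈ Sat(EX ~idle) = {s1, s2, s3, s5, s6, s8}, so the formula holds at s6.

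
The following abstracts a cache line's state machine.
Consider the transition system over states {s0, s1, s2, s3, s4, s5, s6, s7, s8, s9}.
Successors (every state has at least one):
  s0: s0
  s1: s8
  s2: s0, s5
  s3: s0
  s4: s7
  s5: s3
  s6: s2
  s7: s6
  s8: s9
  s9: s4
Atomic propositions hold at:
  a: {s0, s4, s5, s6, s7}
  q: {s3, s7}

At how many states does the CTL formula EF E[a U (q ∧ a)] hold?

5

Sat(q ∧ a) = {s7}
E[a U (q ∧ a)]: least fixpoint, start Z0 = Sat((q ∧ a)) = {s7}, add states in Sat(a) with some successor in Z. Z1 = {s4, s7}; fixed.
Sat(E[a U (q ∧ a)]) = {s4, s7}
EF E[a U (q ∧ a)]: least fixpoint, start Z0 = {s4, s7}, add states with some successor in Z. Z1 = {s4, s7, s9}; Z2 = {s4, s7, s8, s9}; Z3 = {s1, s4, s7, s8, s9}; fixed.
Sat(EF E[a U (q ∧ a)]) = {s1, s4, s7, s8, s9}
|Sat(EF E[a U (q ∧ a)])| = |{s1, s4, s7, s8, s9}| = 5.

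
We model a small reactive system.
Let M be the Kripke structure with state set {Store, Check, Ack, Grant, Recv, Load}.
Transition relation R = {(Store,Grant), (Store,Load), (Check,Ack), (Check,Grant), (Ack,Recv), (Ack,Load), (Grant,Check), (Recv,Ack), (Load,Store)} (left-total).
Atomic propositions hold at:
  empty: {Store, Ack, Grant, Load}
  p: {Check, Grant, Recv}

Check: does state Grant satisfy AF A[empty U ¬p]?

No

Sat(¬p) = {Store, Ack, Load}
A[empty U ¬p]: least fixpoint, start Z0 = Sat(¬p) = {Store, Ack, Load}, add states in Sat(empty) with every successor in Z. Already a fixed point.
Sat(A[empty U ¬p]) = {Store, Ack, Load}
AF A[empty U ¬p]: least fixpoint, start Z0 = {Store, Ack, Load}, add states with every successor in Z. Z1 = {Store, Ack, Recv, Load}; fixed.
Sat(AF A[empty U ¬p]) = {Store, Ack, Recv, Load}
Grant ∉ Sat(AF A[empty U ¬p]) = {Store, Ack, Recv, Load}, so the formula does not hold at Grant.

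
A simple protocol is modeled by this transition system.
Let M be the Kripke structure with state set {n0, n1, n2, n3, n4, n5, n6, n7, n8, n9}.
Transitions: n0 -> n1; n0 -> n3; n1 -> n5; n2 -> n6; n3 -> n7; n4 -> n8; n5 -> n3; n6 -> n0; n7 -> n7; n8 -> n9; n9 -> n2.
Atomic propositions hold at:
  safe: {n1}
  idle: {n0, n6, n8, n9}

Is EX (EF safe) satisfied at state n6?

Yes

EF safe: least fixpoint, start Z0 = {n1}, add states with some successor in Z. Z1 = {n0, n1}; Z2 = {n0, n1, n6}; Z3 = {n0, n1, n2, n6}; Z4 = {n0, n1, n2, n6, n9}; Z5 = {n0, n1, n2, n6, n8, n9}; Z6 = {n0, n1, n2, n4, n6, n8, n9}; fixed.
Sat(EF safe) = {n0, n1, n2, n4, n6, n8, n9}
Sat(EX (EF safe)) = {s : some successor in {n0, n1, n2, n4, n6, n8, n9}} = {n0, n2, n4, n6, n8, n9}
n6 ∈ Sat(EX (EF safe)) = {n0, n2, n4, n6, n8, n9}, so the formula holds at n6.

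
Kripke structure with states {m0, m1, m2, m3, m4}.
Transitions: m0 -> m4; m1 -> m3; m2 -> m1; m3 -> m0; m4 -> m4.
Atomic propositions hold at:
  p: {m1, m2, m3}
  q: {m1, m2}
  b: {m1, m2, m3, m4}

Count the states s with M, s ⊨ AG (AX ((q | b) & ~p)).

Sat(q | b) = {m1, m2, m3, m4}
Sat(~p) = {m0, m4}
Sat((q | b) & ~p) = {m4}
Sat(AX ((q | b) & ~p)) = {s : every successor in {m4}} = {m0, m4}
AG (AX ((q | b) & ~p)): greatest fixpoint, start Z0 = {m0, m4}, keep only states in Sat with every successor in Z. Already a fixed point.
Sat(AG (AX ((q | b) & ~p))) = {m0, m4}
|Sat(AG (AX ((q | b) & ~p)))| = |{m0, m4}| = 2.

2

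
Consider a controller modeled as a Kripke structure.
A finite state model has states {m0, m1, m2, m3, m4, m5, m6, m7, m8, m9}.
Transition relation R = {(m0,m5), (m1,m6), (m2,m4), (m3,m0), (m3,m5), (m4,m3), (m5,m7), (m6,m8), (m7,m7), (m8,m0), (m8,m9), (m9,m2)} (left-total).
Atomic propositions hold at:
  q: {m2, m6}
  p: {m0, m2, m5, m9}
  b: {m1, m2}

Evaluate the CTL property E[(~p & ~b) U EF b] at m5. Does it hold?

No

Sat(~p) = {m1, m3, m4, m6, m7, m8}
Sat(~b) = {m0, m3, m4, m5, m6, m7, m8, m9}
Sat(~p & ~b) = {m3, m4, m6, m7, m8}
EF b: least fixpoint, start Z0 = {m1, m2}, add states with some successor in Z. Z1 = {m1, m2, m9}; Z2 = {m1, m2, m8, m9}; Z3 = {m1, m2, m6, m8, m9}; fixed.
Sat(EF b) = {m1, m2, m6, m8, m9}
E[(~p & ~b) U EF b]: least fixpoint, start Z0 = Sat(EF b) = {m1, m2, m6, m8, m9}, add states in Sat(~p & ~b) with some successor in Z. Already a fixed point.
Sat(E[(~p & ~b) U EF b]) = {m1, m2, m6, m8, m9}
m5 ∉ Sat(E[(~p & ~b) U EF b]) = {m1, m2, m6, m8, m9}, so the formula does not hold at m5.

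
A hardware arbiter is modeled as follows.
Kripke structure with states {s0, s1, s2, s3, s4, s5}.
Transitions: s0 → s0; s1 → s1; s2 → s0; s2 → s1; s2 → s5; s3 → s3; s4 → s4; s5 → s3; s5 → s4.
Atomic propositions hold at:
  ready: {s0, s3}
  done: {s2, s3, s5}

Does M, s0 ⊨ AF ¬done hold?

Yes

Sat(¬done) = {s0, s1, s4}
AF ¬done: least fixpoint, start Z0 = {s0, s1, s4}, add states with every successor in Z. Already a fixed point.
Sat(AF ¬done) = {s0, s1, s4}
s0 ∈ Sat(AF ¬done) = {s0, s1, s4}, so the formula holds at s0.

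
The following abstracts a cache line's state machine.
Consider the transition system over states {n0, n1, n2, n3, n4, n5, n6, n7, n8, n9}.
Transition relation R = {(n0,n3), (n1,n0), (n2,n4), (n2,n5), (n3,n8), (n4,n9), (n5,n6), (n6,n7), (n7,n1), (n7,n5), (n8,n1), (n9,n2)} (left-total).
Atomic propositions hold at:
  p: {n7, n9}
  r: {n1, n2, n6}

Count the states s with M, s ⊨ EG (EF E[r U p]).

E[r U p]: least fixpoint, start Z0 = Sat(p) = {n7, n9}, add states in Sat(r) with some successor in Z. Z1 = {n6, n7, n9}; fixed.
Sat(E[r U p]) = {n6, n7, n9}
EF E[r U p]: least fixpoint, start Z0 = {n6, n7, n9}, add states with some successor in Z. Z1 = {n4, n5, n6, n7, n9}; Z2 = {n2, n4, n5, n6, n7, n9}; fixed.
Sat(EF E[r U p]) = {n2, n4, n5, n6, n7, n9}
EG (EF E[r U p]): greatest fixpoint, start Z0 = {n2, n4, n5, n6, n7, n9}, keep only states in Sat with some successor in Z. Already a fixed point.
Sat(EG (EF E[r U p])) = {n2, n4, n5, n6, n7, n9}
|Sat(EG (EF E[r U p]))| = |{n2, n4, n5, n6, n7, n9}| = 6.

6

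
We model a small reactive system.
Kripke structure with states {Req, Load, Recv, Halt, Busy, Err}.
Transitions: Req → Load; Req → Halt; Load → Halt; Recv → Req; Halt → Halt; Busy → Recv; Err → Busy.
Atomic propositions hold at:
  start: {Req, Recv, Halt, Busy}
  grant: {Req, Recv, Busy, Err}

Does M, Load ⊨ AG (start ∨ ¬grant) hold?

Yes

Sat(¬grant) = {Load, Halt}
Sat(start ∨ ¬grant) = {Req, Load, Recv, Halt, Busy}
AG (start ∨ ¬grant): greatest fixpoint, start Z0 = {Req, Load, Recv, Halt, Busy}, keep only states in Sat with every successor in Z. Already a fixed point.
Sat(AG (start ∨ ¬grant)) = {Req, Load, Recv, Halt, Busy}
Load ∈ Sat(AG (start ∨ ¬grant)) = {Req, Load, Recv, Halt, Busy}, so the formula holds at Load.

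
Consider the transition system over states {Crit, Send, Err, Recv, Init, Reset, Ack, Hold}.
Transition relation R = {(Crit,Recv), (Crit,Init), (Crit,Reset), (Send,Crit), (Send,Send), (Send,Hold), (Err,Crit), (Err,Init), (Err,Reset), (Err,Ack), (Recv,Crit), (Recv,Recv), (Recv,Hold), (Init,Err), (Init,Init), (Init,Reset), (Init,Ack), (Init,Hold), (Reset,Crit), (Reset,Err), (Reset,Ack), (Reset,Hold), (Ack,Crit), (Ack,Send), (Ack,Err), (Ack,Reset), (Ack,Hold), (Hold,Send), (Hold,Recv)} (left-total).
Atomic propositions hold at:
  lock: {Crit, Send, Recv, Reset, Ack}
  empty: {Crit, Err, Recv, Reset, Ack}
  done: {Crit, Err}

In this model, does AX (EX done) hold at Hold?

Sat(EX done) = {s : some successor in {Crit, Err}} = {Send, Err, Recv, Init, Reset, Ack}
Sat(AX (EX done)) = {s : every successor in {Send, Err, Recv, Init, Reset, Ack}} = {Crit, Hold}
Hold ∈ Sat(AX (EX done)) = {Crit, Hold}, so the formula holds at Hold.

Yes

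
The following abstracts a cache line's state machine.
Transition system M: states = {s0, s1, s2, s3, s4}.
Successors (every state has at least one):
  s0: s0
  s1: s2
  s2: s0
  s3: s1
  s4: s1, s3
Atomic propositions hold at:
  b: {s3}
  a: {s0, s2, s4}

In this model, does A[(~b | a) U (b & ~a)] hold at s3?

Sat(~b) = {s0, s1, s2, s4}
Sat(~b | a) = {s0, s1, s2, s4}
Sat(~a) = {s1, s3}
Sat(b & ~a) = {s3}
A[(~b | a) U (b & ~a)]: least fixpoint, start Z0 = Sat((b & ~a)) = {s3}, add states in Sat(~b | a) with every successor in Z. Already a fixed point.
Sat(A[(~b | a) U (b & ~a)]) = {s3}
s3 ∈ Sat(A[(~b | a) U (b & ~a)]) = {s3}, so the formula holds at s3.

Yes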